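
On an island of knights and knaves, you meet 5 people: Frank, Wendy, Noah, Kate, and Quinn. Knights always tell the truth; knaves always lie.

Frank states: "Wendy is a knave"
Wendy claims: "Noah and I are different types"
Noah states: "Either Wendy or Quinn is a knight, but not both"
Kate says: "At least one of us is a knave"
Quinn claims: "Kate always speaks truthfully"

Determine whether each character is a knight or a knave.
Frank is a knave.
Wendy is a knight.
Noah is a knave.
Kate is a knight.
Quinn is a knight.

Verification:
- Frank (knave) says "Wendy is a knave" - this is FALSE (a lie) because Wendy is a knight.
- Wendy (knight) says "Noah and I are different types" - this is TRUE because Wendy is a knight and Noah is a knave.
- Noah (knave) says "Either Wendy or Quinn is a knight, but not both" - this is FALSE (a lie) because Wendy is a knight and Quinn is a knight.
- Kate (knight) says "At least one of us is a knave" - this is TRUE because Frank and Noah are knaves.
- Quinn (knight) says "Kate always speaks truthfully" - this is TRUE because Kate is a knight.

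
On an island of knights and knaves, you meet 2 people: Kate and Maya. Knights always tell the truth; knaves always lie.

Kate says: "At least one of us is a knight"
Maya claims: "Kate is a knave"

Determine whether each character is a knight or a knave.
Kate is a knight.
Maya is a knave.

Verification:
- Kate (knight) says "At least one of us is a knight" - this is TRUE because Kate is a knight.
- Maya (knave) says "Kate is a knave" - this is FALSE (a lie) because Kate is a knight.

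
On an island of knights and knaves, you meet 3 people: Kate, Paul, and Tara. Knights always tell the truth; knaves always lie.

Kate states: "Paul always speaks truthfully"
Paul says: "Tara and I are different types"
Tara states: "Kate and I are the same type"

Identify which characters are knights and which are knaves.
Kate is a knight.
Paul is a knight.
Tara is a knave.

Verification:
- Kate (knight) says "Paul always speaks truthfully" - this is TRUE because Paul is a knight.
- Paul (knight) says "Tara and I are different types" - this is TRUE because Paul is a knight and Tara is a knave.
- Tara (knave) says "Kate and I are the same type" - this is FALSE (a lie) because Tara is a knave and Kate is a knight.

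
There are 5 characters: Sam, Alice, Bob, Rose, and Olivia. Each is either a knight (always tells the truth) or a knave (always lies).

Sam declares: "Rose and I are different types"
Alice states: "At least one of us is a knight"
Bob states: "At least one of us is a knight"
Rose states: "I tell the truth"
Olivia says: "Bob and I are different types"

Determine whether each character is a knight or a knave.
Sam is a knave.
Alice is a knave.
Bob is a knave.
Rose is a knave.
Olivia is a knave.

Verification:
- Sam (knave) says "Rose and I are different types" - this is FALSE (a lie) because Sam is a knave and Rose is a knave.
- Alice (knave) says "At least one of us is a knight" - this is FALSE (a lie) because no one is a knight.
- Bob (knave) says "At least one of us is a knight" - this is FALSE (a lie) because no one is a knight.
- Rose (knave) says "I tell the truth" - this is FALSE (a lie) because Rose is a knave.
- Olivia (knave) says "Bob and I are different types" - this is FALSE (a lie) because Olivia is a knave and Bob is a knave.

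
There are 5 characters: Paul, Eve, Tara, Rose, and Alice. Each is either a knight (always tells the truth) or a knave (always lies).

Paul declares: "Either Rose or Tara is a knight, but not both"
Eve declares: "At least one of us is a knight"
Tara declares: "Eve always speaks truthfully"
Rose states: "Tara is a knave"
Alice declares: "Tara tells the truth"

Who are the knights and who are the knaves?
Paul is a knight.
Eve is a knight.
Tara is a knight.
Rose is a knave.
Alice is a knight.

Verification:
- Paul (knight) says "Either Rose or Tara is a knight, but not both" - this is TRUE because Rose is a knave and Tara is a knight.
- Eve (knight) says "At least one of us is a knight" - this is TRUE because Paul, Eve, Tara, and Alice are knights.
- Tara (knight) says "Eve always speaks truthfully" - this is TRUE because Eve is a knight.
- Rose (knave) says "Tara is a knave" - this is FALSE (a lie) because Tara is a knight.
- Alice (knight) says "Tara tells the truth" - this is TRUE because Tara is a knight.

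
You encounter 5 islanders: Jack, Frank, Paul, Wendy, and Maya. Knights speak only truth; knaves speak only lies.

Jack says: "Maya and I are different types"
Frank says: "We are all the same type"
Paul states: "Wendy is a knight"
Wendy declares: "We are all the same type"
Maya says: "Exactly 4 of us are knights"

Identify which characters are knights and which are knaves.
Jack is a knight.
Frank is a knave.
Paul is a knave.
Wendy is a knave.
Maya is a knave.

Verification:
- Jack (knight) says "Maya and I are different types" - this is TRUE because Jack is a knight and Maya is a knave.
- Frank (knave) says "We are all the same type" - this is FALSE (a lie) because Jack is a knight and Frank, Paul, Wendy, and Maya are knaves.
- Paul (knave) says "Wendy is a knight" - this is FALSE (a lie) because Wendy is a knave.
- Wendy (knave) says "We are all the same type" - this is FALSE (a lie) because Jack is a knight and Frank, Paul, Wendy, and Maya are knaves.
- Maya (knave) says "Exactly 4 of us are knights" - this is FALSE (a lie) because there are 1 knights.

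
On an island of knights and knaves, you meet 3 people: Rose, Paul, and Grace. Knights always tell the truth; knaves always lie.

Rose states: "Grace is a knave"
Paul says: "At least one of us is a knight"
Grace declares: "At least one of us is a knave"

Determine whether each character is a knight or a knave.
Rose is a knave.
Paul is a knight.
Grace is a knight.

Verification:
- Rose (knave) says "Grace is a knave" - this is FALSE (a lie) because Grace is a knight.
- Paul (knight) says "At least one of us is a knight" - this is TRUE because Paul and Grace are knights.
- Grace (knight) says "At least one of us is a knave" - this is TRUE because Rose is a knave.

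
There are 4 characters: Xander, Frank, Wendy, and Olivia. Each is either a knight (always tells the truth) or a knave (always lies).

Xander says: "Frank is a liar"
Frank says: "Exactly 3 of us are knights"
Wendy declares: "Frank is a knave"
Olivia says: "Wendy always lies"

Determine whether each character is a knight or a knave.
Xander is a knight.
Frank is a knave.
Wendy is a knight.
Olivia is a knave.

Verification:
- Xander (knight) says "Frank is a liar" - this is TRUE because Frank is a knave.
- Frank (knave) says "Exactly 3 of us are knights" - this is FALSE (a lie) because there are 2 knights.
- Wendy (knight) says "Frank is a knave" - this is TRUE because Frank is a knave.
- Olivia (knave) says "Wendy always lies" - this is FALSE (a lie) because Wendy is a knight.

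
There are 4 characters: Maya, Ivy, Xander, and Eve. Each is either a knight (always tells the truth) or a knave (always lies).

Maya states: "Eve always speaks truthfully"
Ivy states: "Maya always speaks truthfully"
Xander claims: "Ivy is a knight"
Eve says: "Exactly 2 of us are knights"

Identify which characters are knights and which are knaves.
Maya is a knave.
Ivy is a knave.
Xander is a knave.
Eve is a knave.

Verification:
- Maya (knave) says "Eve always speaks truthfully" - this is FALSE (a lie) because Eve is a knave.
- Ivy (knave) says "Maya always speaks truthfully" - this is FALSE (a lie) because Maya is a knave.
- Xander (knave) says "Ivy is a knight" - this is FALSE (a lie) because Ivy is a knave.
- Eve (knave) says "Exactly 2 of us are knights" - this is FALSE (a lie) because there are 0 knights.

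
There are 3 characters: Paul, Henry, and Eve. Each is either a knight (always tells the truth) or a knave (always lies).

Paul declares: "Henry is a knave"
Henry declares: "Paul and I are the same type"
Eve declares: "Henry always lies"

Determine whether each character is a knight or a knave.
Paul is a knight.
Henry is a knave.
Eve is a knight.

Verification:
- Paul (knight) says "Henry is a knave" - this is TRUE because Henry is a knave.
- Henry (knave) says "Paul and I are the same type" - this is FALSE (a lie) because Henry is a knave and Paul is a knight.
- Eve (knight) says "Henry always lies" - this is TRUE because Henry is a knave.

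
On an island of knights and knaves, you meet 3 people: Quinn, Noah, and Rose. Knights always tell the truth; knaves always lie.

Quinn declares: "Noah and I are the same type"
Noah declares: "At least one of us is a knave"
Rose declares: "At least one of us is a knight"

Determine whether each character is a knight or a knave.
Quinn is a knave.
Noah is a knight.
Rose is a knight.

Verification:
- Quinn (knave) says "Noah and I are the same type" - this is FALSE (a lie) because Quinn is a knave and Noah is a knight.
- Noah (knight) says "At least one of us is a knave" - this is TRUE because Quinn is a knave.
- Rose (knight) says "At least one of us is a knight" - this is TRUE because Noah and Rose are knights.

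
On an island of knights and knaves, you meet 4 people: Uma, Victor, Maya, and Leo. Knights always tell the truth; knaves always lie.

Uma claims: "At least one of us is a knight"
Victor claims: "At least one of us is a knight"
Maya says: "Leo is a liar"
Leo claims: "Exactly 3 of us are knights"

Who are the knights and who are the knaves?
Uma is a knight.
Victor is a knight.
Maya is a knave.
Leo is a knight.

Verification:
- Uma (knight) says "At least one of us is a knight" - this is TRUE because Uma, Victor, and Leo are knights.
- Victor (knight) says "At least one of us is a knight" - this is TRUE because Uma, Victor, and Leo are knights.
- Maya (knave) says "Leo is a liar" - this is FALSE (a lie) because Leo is a knight.
- Leo (knight) says "Exactly 3 of us are knights" - this is TRUE because there are 3 knights.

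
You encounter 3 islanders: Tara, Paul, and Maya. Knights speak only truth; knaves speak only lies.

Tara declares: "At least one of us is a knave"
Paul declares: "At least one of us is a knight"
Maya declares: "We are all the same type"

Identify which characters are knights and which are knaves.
Tara is a knight.
Paul is a knight.
Maya is a knave.

Verification:
- Tara (knight) says "At least one of us is a knave" - this is TRUE because Maya is a knave.
- Paul (knight) says "At least one of us is a knight" - this is TRUE because Tara and Paul are knights.
- Maya (knave) says "We are all the same type" - this is FALSE (a lie) because Tara and Paul are knights and Maya is a knave.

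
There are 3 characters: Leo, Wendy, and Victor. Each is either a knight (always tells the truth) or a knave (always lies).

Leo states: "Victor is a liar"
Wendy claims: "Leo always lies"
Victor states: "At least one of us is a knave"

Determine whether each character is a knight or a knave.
Leo is a knave.
Wendy is a knight.
Victor is a knight.

Verification:
- Leo (knave) says "Victor is a liar" - this is FALSE (a lie) because Victor is a knight.
- Wendy (knight) says "Leo always lies" - this is TRUE because Leo is a knave.
- Victor (knight) says "At least one of us is a knave" - this is TRUE because Leo is a knave.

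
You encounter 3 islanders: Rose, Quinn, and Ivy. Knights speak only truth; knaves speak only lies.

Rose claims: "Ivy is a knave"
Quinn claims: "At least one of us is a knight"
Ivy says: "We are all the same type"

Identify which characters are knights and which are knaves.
Rose is a knight.
Quinn is a knight.
Ivy is a knave.

Verification:
- Rose (knight) says "Ivy is a knave" - this is TRUE because Ivy is a knave.
- Quinn (knight) says "At least one of us is a knight" - this is TRUE because Rose and Quinn are knights.
- Ivy (knave) says "We are all the same type" - this is FALSE (a lie) because Rose and Quinn are knights and Ivy is a knave.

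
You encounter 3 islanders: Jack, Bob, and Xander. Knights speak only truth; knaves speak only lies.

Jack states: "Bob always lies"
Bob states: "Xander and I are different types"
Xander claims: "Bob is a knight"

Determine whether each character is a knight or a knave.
Jack is a knight.
Bob is a knave.
Xander is a knave.

Verification:
- Jack (knight) says "Bob always lies" - this is TRUE because Bob is a knave.
- Bob (knave) says "Xander and I are different types" - this is FALSE (a lie) because Bob is a knave and Xander is a knave.
- Xander (knave) says "Bob is a knight" - this is FALSE (a lie) because Bob is a knave.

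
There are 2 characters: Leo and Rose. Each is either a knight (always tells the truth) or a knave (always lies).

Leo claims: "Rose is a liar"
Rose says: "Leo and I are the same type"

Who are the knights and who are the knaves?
Leo is a knight.
Rose is a knave.

Verification:
- Leo (knight) says "Rose is a liar" - this is TRUE because Rose is a knave.
- Rose (knave) says "Leo and I are the same type" - this is FALSE (a lie) because Rose is a knave and Leo is a knight.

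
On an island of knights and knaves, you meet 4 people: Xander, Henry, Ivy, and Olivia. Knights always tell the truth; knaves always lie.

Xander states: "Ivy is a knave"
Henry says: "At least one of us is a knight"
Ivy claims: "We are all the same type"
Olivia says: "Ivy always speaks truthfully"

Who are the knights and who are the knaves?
Xander is a knight.
Henry is a knight.
Ivy is a knave.
Olivia is a knave.

Verification:
- Xander (knight) says "Ivy is a knave" - this is TRUE because Ivy is a knave.
- Henry (knight) says "At least one of us is a knight" - this is TRUE because Xander and Henry are knights.
- Ivy (knave) says "We are all the same type" - this is FALSE (a lie) because Xander and Henry are knights and Ivy and Olivia are knaves.
- Olivia (knave) says "Ivy always speaks truthfully" - this is FALSE (a lie) because Ivy is a knave.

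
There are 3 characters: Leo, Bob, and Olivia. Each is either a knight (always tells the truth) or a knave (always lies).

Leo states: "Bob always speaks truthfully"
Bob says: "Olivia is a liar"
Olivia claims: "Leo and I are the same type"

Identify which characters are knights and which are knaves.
Leo is a knight.
Bob is a knight.
Olivia is a knave.

Verification:
- Leo (knight) says "Bob always speaks truthfully" - this is TRUE because Bob is a knight.
- Bob (knight) says "Olivia is a liar" - this is TRUE because Olivia is a knave.
- Olivia (knave) says "Leo and I are the same type" - this is FALSE (a lie) because Olivia is a knave and Leo is a knight.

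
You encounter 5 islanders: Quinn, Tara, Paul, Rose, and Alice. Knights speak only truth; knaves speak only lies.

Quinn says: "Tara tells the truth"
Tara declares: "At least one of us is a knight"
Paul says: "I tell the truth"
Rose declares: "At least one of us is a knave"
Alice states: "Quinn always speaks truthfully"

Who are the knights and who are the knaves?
Quinn is a knight.
Tara is a knight.
Paul is a knave.
Rose is a knight.
Alice is a knight.

Verification:
- Quinn (knight) says "Tara tells the truth" - this is TRUE because Tara is a knight.
- Tara (knight) says "At least one of us is a knight" - this is TRUE because Quinn, Tara, Rose, and Alice are knights.
- Paul (knave) says "I tell the truth" - this is FALSE (a lie) because Paul is a knave.
- Rose (knight) says "At least one of us is a knave" - this is TRUE because Paul is a knave.
- Alice (knight) says "Quinn always speaks truthfully" - this is TRUE because Quinn is a knight.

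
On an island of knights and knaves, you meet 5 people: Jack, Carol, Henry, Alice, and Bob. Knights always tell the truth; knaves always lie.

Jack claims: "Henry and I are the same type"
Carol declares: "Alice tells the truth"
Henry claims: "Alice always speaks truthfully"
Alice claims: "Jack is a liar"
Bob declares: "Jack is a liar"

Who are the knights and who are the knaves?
Jack is a knave.
Carol is a knight.
Henry is a knight.
Alice is a knight.
Bob is a knight.

Verification:
- Jack (knave) says "Henry and I are the same type" - this is FALSE (a lie) because Jack is a knave and Henry is a knight.
- Carol (knight) says "Alice tells the truth" - this is TRUE because Alice is a knight.
- Henry (knight) says "Alice always speaks truthfully" - this is TRUE because Alice is a knight.
- Alice (knight) says "Jack is a liar" - this is TRUE because Jack is a knave.
- Bob (knight) says "Jack is a liar" - this is TRUE because Jack is a knave.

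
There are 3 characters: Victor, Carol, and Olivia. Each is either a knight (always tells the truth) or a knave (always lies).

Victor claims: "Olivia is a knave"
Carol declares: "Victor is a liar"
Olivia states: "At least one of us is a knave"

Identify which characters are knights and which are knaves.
Victor is a knave.
Carol is a knight.
Olivia is a knight.

Verification:
- Victor (knave) says "Olivia is a knave" - this is FALSE (a lie) because Olivia is a knight.
- Carol (knight) says "Victor is a liar" - this is TRUE because Victor is a knave.
- Olivia (knight) says "At least one of us is a knave" - this is TRUE because Victor is a knave.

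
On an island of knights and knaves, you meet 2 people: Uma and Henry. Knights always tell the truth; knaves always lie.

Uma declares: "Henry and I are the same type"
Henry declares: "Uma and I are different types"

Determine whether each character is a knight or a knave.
Uma is a knave.
Henry is a knight.

Verification:
- Uma (knave) says "Henry and I are the same type" - this is FALSE (a lie) because Uma is a knave and Henry is a knight.
- Henry (knight) says "Uma and I are different types" - this is TRUE because Henry is a knight and Uma is a knave.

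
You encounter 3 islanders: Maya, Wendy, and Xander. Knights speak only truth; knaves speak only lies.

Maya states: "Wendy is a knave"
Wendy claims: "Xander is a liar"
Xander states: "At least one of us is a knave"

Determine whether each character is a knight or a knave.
Maya is a knight.
Wendy is a knave.
Xander is a knight.

Verification:
- Maya (knight) says "Wendy is a knave" - this is TRUE because Wendy is a knave.
- Wendy (knave) says "Xander is a liar" - this is FALSE (a lie) because Xander is a knight.
- Xander (knight) says "At least one of us is a knave" - this is TRUE because Wendy is a knave.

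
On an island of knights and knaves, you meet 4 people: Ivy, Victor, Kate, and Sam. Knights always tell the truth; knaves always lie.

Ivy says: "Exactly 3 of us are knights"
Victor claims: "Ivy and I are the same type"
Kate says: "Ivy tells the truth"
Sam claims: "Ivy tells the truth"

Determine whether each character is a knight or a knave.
Ivy is a knight.
Victor is a knave.
Kate is a knight.
Sam is a knight.

Verification:
- Ivy (knight) says "Exactly 3 of us are knights" - this is TRUE because there are 3 knights.
- Victor (knave) says "Ivy and I are the same type" - this is FALSE (a lie) because Victor is a knave and Ivy is a knight.
- Kate (knight) says "Ivy tells the truth" - this is TRUE because Ivy is a knight.
- Sam (knight) says "Ivy tells the truth" - this is TRUE because Ivy is a knight.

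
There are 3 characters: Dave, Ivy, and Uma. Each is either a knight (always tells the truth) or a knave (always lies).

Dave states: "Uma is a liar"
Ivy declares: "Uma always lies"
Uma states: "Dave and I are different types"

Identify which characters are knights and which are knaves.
Dave is a knave.
Ivy is a knave.
Uma is a knight.

Verification:
- Dave (knave) says "Uma is a liar" - this is FALSE (a lie) because Uma is a knight.
- Ivy (knave) says "Uma always lies" - this is FALSE (a lie) because Uma is a knight.
- Uma (knight) says "Dave and I are different types" - this is TRUE because Uma is a knight and Dave is a knave.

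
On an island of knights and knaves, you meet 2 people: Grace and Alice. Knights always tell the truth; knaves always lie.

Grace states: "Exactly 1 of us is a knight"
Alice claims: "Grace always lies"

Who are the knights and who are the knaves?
Grace is a knight.
Alice is a knave.

Verification:
- Grace (knight) says "Exactly 1 of us is a knight" - this is TRUE because there are 1 knights.
- Alice (knave) says "Grace always lies" - this is FALSE (a lie) because Grace is a knight.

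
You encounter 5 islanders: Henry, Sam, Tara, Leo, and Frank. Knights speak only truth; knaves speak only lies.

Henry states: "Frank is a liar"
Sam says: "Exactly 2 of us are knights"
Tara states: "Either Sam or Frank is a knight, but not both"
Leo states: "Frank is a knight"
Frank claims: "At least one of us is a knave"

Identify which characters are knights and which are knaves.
Henry is a knave.
Sam is a knave.
Tara is a knight.
Leo is a knight.
Frank is a knight.

Verification:
- Henry (knave) says "Frank is a liar" - this is FALSE (a lie) because Frank is a knight.
- Sam (knave) says "Exactly 2 of us are knights" - this is FALSE (a lie) because there are 3 knights.
- Tara (knight) says "Either Sam or Frank is a knight, but not both" - this is TRUE because Sam is a knave and Frank is a knight.
- Leo (knight) says "Frank is a knight" - this is TRUE because Frank is a knight.
- Frank (knight) says "At least one of us is a knave" - this is TRUE because Henry and Sam are knaves.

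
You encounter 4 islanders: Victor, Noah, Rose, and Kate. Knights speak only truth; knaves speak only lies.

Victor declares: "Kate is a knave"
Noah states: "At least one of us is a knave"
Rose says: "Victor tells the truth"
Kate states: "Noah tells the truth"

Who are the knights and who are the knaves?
Victor is a knave.
Noah is a knight.
Rose is a knave.
Kate is a knight.

Verification:
- Victor (knave) says "Kate is a knave" - this is FALSE (a lie) because Kate is a knight.
- Noah (knight) says "At least one of us is a knave" - this is TRUE because Victor and Rose are knaves.
- Rose (knave) says "Victor tells the truth" - this is FALSE (a lie) because Victor is a knave.
- Kate (knight) says "Noah tells the truth" - this is TRUE because Noah is a knight.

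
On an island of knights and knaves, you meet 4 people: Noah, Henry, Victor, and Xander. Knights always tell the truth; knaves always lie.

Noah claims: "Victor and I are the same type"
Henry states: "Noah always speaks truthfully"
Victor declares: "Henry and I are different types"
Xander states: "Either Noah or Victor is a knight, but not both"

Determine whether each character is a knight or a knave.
Noah is a knave.
Henry is a knave.
Victor is a knight.
Xander is a knight.

Verification:
- Noah (knave) says "Victor and I are the same type" - this is FALSE (a lie) because Noah is a knave and Victor is a knight.
- Henry (knave) says "Noah always speaks truthfully" - this is FALSE (a lie) because Noah is a knave.
- Victor (knight) says "Henry and I are different types" - this is TRUE because Victor is a knight and Henry is a knave.
- Xander (knight) says "Either Noah or Victor is a knight, but not both" - this is TRUE because Noah is a knave and Victor is a knight.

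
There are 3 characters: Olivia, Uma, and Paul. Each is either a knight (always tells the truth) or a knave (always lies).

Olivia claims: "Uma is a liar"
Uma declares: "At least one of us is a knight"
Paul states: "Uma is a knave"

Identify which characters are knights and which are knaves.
Olivia is a knave.
Uma is a knight.
Paul is a knave.

Verification:
- Olivia (knave) says "Uma is a liar" - this is FALSE (a lie) because Uma is a knight.
- Uma (knight) says "At least one of us is a knight" - this is TRUE because Uma is a knight.
- Paul (knave) says "Uma is a knave" - this is FALSE (a lie) because Uma is a knight.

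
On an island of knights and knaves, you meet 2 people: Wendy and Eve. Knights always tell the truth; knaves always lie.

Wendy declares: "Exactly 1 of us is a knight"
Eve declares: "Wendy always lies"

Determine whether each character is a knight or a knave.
Wendy is a knight.
Eve is a knave.

Verification:
- Wendy (knight) says "Exactly 1 of us is a knight" - this is TRUE because there are 1 knights.
- Eve (knave) says "Wendy always lies" - this is FALSE (a lie) because Wendy is a knight.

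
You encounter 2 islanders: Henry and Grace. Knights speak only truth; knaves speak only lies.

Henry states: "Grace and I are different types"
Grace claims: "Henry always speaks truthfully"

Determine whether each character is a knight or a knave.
Henry is a knave.
Grace is a knave.

Verification:
- Henry (knave) says "Grace and I are different types" - this is FALSE (a lie) because Henry is a knave and Grace is a knave.
- Grace (knave) says "Henry always speaks truthfully" - this is FALSE (a lie) because Henry is a knave.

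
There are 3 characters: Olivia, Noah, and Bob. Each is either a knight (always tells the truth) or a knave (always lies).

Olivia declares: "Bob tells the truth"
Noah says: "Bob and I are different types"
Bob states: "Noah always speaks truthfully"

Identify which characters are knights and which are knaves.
Olivia is a knave.
Noah is a knave.
Bob is a knave.

Verification:
- Olivia (knave) says "Bob tells the truth" - this is FALSE (a lie) because Bob is a knave.
- Noah (knave) says "Bob and I are different types" - this is FALSE (a lie) because Noah is a knave and Bob is a knave.
- Bob (knave) says "Noah always speaks truthfully" - this is FALSE (a lie) because Noah is a knave.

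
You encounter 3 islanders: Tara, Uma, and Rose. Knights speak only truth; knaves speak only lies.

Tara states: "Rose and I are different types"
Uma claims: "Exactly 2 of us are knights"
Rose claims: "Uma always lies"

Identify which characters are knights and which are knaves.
Tara is a knight.
Uma is a knight.
Rose is a knave.

Verification:
- Tara (knight) says "Rose and I are different types" - this is TRUE because Tara is a knight and Rose is a knave.
- Uma (knight) says "Exactly 2 of us are knights" - this is TRUE because there are 2 knights.
- Rose (knave) says "Uma always lies" - this is FALSE (a lie) because Uma is a knight.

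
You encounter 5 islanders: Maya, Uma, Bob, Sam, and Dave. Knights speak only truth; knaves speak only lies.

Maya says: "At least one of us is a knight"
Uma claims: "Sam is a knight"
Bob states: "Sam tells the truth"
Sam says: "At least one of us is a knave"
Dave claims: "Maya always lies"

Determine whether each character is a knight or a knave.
Maya is a knight.
Uma is a knight.
Bob is a knight.
Sam is a knight.
Dave is a knave.

Verification:
- Maya (knight) says "At least one of us is a knight" - this is TRUE because Maya, Uma, Bob, and Sam are knights.
- Uma (knight) says "Sam is a knight" - this is TRUE because Sam is a knight.
- Bob (knight) says "Sam tells the truth" - this is TRUE because Sam is a knight.
- Sam (knight) says "At least one of us is a knave" - this is TRUE because Dave is a knave.
- Dave (knave) says "Maya always lies" - this is FALSE (a lie) because Maya is a knight.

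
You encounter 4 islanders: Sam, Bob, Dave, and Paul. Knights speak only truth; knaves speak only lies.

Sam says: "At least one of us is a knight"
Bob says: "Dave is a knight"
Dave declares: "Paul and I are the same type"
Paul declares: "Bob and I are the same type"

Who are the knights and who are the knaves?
Sam is a knight.
Bob is a knight.
Dave is a knight.
Paul is a knight.

Verification:
- Sam (knight) says "At least one of us is a knight" - this is TRUE because Sam, Bob, Dave, and Paul are knights.
- Bob (knight) says "Dave is a knight" - this is TRUE because Dave is a knight.
- Dave (knight) says "Paul and I are the same type" - this is TRUE because Dave is a knight and Paul is a knight.
- Paul (knight) says "Bob and I are the same type" - this is TRUE because Paul is a knight and Bob is a knight.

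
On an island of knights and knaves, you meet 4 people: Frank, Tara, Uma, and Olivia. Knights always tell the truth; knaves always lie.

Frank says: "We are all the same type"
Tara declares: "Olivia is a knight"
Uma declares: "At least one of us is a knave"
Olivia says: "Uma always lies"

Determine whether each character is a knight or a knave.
Frank is a knave.
Tara is a knave.
Uma is a knight.
Olivia is a knave.

Verification:
- Frank (knave) says "We are all the same type" - this is FALSE (a lie) because Uma is a knight and Frank, Tara, and Olivia are knaves.
- Tara (knave) says "Olivia is a knight" - this is FALSE (a lie) because Olivia is a knave.
- Uma (knight) says "At least one of us is a knave" - this is TRUE because Frank, Tara, and Olivia are knaves.
- Olivia (knave) says "Uma always lies" - this is FALSE (a lie) because Uma is a knight.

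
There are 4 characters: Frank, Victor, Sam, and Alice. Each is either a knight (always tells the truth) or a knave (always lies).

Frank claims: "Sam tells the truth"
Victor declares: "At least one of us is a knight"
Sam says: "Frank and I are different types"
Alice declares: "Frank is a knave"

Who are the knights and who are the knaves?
Frank is a knave.
Victor is a knight.
Sam is a knave.
Alice is a knight.

Verification:
- Frank (knave) says "Sam tells the truth" - this is FALSE (a lie) because Sam is a knave.
- Victor (knight) says "At least one of us is a knight" - this is TRUE because Victor and Alice are knights.
- Sam (knave) says "Frank and I are different types" - this is FALSE (a lie) because Sam is a knave and Frank is a knave.
- Alice (knight) says "Frank is a knave" - this is TRUE because Frank is a knave.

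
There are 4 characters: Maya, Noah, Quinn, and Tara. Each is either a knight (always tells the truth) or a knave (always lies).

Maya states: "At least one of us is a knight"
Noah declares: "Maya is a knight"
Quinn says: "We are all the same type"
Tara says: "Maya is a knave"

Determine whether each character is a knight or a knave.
Maya is a knight.
Noah is a knight.
Quinn is a knave.
Tara is a knave.

Verification:
- Maya (knight) says "At least one of us is a knight" - this is TRUE because Maya and Noah are knights.
- Noah (knight) says "Maya is a knight" - this is TRUE because Maya is a knight.
- Quinn (knave) says "We are all the same type" - this is FALSE (a lie) because Maya and Noah are knights and Quinn and Tara are knaves.
- Tara (knave) says "Maya is a knave" - this is FALSE (a lie) because Maya is a knight.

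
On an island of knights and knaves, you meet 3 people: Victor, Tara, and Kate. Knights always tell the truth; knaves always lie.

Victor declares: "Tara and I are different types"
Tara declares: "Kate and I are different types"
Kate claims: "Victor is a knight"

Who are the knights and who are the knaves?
Victor is a knave.
Tara is a knave.
Kate is a knave.

Verification:
- Victor (knave) says "Tara and I are different types" - this is FALSE (a lie) because Victor is a knave and Tara is a knave.
- Tara (knave) says "Kate and I are different types" - this is FALSE (a lie) because Tara is a knave and Kate is a knave.
- Kate (knave) says "Victor is a knight" - this is FALSE (a lie) because Victor is a knave.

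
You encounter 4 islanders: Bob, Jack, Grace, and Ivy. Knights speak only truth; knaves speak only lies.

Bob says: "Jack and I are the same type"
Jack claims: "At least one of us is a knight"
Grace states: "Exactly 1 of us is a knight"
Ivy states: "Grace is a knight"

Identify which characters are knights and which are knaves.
Bob is a knight.
Jack is a knight.
Grace is a knave.
Ivy is a knave.

Verification:
- Bob (knight) says "Jack and I are the same type" - this is TRUE because Bob is a knight and Jack is a knight.
- Jack (knight) says "At least one of us is a knight" - this is TRUE because Bob and Jack are knights.
- Grace (knave) says "Exactly 1 of us is a knight" - this is FALSE (a lie) because there are 2 knights.
- Ivy (knave) says "Grace is a knight" - this is FALSE (a lie) because Grace is a knave.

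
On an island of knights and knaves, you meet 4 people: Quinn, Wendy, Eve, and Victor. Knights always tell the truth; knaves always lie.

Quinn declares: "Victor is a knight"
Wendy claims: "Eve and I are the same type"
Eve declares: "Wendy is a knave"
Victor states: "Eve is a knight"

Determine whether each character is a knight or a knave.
Quinn is a knight.
Wendy is a knave.
Eve is a knight.
Victor is a knight.

Verification:
- Quinn (knight) says "Victor is a knight" - this is TRUE because Victor is a knight.
- Wendy (knave) says "Eve and I are the same type" - this is FALSE (a lie) because Wendy is a knave and Eve is a knight.
- Eve (knight) says "Wendy is a knave" - this is TRUE because Wendy is a knave.
- Victor (knight) says "Eve is a knight" - this is TRUE because Eve is a knight.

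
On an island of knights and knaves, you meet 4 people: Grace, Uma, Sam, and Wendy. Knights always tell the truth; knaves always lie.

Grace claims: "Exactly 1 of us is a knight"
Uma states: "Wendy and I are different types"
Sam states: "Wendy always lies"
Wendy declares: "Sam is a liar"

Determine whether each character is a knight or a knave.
Grace is a knave.
Uma is a knight.
Sam is a knight.
Wendy is a knave.

Verification:
- Grace (knave) says "Exactly 1 of us is a knight" - this is FALSE (a lie) because there are 2 knights.
- Uma (knight) says "Wendy and I are different types" - this is TRUE because Uma is a knight and Wendy is a knave.
- Sam (knight) says "Wendy always lies" - this is TRUE because Wendy is a knave.
- Wendy (knave) says "Sam is a liar" - this is FALSE (a lie) because Sam is a knight.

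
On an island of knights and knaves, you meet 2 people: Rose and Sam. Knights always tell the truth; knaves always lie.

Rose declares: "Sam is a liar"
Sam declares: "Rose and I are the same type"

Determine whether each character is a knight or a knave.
Rose is a knight.
Sam is a knave.

Verification:
- Rose (knight) says "Sam is a liar" - this is TRUE because Sam is a knave.
- Sam (knave) says "Rose and I are the same type" - this is FALSE (a lie) because Sam is a knave and Rose is a knight.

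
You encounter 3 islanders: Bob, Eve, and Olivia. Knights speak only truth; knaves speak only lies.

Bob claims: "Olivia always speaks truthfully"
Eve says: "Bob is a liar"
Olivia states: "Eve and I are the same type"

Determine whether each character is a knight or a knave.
Bob is a knave.
Eve is a knight.
Olivia is a knave.

Verification:
- Bob (knave) says "Olivia always speaks truthfully" - this is FALSE (a lie) because Olivia is a knave.
- Eve (knight) says "Bob is a liar" - this is TRUE because Bob is a knave.
- Olivia (knave) says "Eve and I are the same type" - this is FALSE (a lie) because Olivia is a knave and Eve is a knight.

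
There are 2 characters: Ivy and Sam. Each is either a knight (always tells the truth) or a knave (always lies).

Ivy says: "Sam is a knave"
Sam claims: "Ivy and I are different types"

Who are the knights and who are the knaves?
Ivy is a knave.
Sam is a knight.

Verification:
- Ivy (knave) says "Sam is a knave" - this is FALSE (a lie) because Sam is a knight.
- Sam (knight) says "Ivy and I are different types" - this is TRUE because Sam is a knight and Ivy is a knave.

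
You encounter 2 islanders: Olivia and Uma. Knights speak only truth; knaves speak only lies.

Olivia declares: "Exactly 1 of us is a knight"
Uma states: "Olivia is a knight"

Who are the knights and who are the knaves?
Olivia is a knave.
Uma is a knave.

Verification:
- Olivia (knave) says "Exactly 1 of us is a knight" - this is FALSE (a lie) because there are 0 knights.
- Uma (knave) says "Olivia is a knight" - this is FALSE (a lie) because Olivia is a knave.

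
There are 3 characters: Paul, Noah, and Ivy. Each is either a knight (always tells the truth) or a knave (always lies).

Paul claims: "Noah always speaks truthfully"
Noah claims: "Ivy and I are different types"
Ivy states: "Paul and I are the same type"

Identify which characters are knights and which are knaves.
Paul is a knight.
Noah is a knight.
Ivy is a knave.

Verification:
- Paul (knight) says "Noah always speaks truthfully" - this is TRUE because Noah is a knight.
- Noah (knight) says "Ivy and I are different types" - this is TRUE because Noah is a knight and Ivy is a knave.
- Ivy (knave) says "Paul and I are the same type" - this is FALSE (a lie) because Ivy is a knave and Paul is a knight.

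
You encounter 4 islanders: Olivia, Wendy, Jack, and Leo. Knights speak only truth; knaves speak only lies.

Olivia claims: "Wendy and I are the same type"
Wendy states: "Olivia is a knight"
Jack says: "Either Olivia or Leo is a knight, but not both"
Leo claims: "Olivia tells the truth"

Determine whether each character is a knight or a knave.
Olivia is a knight.
Wendy is a knight.
Jack is a knave.
Leo is a knight.

Verification:
- Olivia (knight) says "Wendy and I are the same type" - this is TRUE because Olivia is a knight and Wendy is a knight.
- Wendy (knight) says "Olivia is a knight" - this is TRUE because Olivia is a knight.
- Jack (knave) says "Either Olivia or Leo is a knight, but not both" - this is FALSE (a lie) because Olivia is a knight and Leo is a knight.
- Leo (knight) says "Olivia tells the truth" - this is TRUE because Olivia is a knight.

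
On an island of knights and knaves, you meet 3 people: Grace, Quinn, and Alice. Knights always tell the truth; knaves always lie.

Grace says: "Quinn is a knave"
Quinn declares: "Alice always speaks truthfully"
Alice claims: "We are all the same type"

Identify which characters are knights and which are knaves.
Grace is a knight.
Quinn is a knave.
Alice is a knave.

Verification:
- Grace (knight) says "Quinn is a knave" - this is TRUE because Quinn is a knave.
- Quinn (knave) says "Alice always speaks truthfully" - this is FALSE (a lie) because Alice is a knave.
- Alice (knave) says "We are all the same type" - this is FALSE (a lie) because Grace is a knight and Quinn and Alice are knaves.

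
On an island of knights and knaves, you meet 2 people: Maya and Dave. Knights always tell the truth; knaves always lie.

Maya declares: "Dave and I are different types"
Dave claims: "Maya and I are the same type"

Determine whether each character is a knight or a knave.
Maya is a knight.
Dave is a knave.

Verification:
- Maya (knight) says "Dave and I are different types" - this is TRUE because Maya is a knight and Dave is a knave.
- Dave (knave) says "Maya and I are the same type" - this is FALSE (a lie) because Dave is a knave and Maya is a knight.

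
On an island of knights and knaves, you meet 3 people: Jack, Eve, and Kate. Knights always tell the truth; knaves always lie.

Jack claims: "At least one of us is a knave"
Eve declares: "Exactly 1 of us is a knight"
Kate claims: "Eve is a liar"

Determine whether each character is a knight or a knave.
Jack is a knight.
Eve is a knave.
Kate is a knight.

Verification:
- Jack (knight) says "At least one of us is a knave" - this is TRUE because Eve is a knave.
- Eve (knave) says "Exactly 1 of us is a knight" - this is FALSE (a lie) because there are 2 knights.
- Kate (knight) says "Eve is a liar" - this is TRUE because Eve is a knave.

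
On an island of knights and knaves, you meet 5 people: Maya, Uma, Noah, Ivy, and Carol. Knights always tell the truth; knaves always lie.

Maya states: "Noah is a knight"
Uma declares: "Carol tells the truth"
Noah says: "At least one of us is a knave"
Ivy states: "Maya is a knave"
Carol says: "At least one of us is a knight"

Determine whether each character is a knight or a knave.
Maya is a knight.
Uma is a knight.
Noah is a knight.
Ivy is a knave.
Carol is a knight.

Verification:
- Maya (knight) says "Noah is a knight" - this is TRUE because Noah is a knight.
- Uma (knight) says "Carol tells the truth" - this is TRUE because Carol is a knight.
- Noah (knight) says "At least one of us is a knave" - this is TRUE because Ivy is a knave.
- Ivy (knave) says "Maya is a knave" - this is FALSE (a lie) because Maya is a knight.
- Carol (knight) says "At least one of us is a knight" - this is TRUE because Maya, Uma, Noah, and Carol are knights.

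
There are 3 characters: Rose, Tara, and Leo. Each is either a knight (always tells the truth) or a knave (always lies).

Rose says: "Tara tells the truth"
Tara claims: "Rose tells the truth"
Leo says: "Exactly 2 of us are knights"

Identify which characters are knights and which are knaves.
Rose is a knave.
Tara is a knave.
Leo is a knave.

Verification:
- Rose (knave) says "Tara tells the truth" - this is FALSE (a lie) because Tara is a knave.
- Tara (knave) says "Rose tells the truth" - this is FALSE (a lie) because Rose is a knave.
- Leo (knave) says "Exactly 2 of us are knights" - this is FALSE (a lie) because there are 0 knights.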